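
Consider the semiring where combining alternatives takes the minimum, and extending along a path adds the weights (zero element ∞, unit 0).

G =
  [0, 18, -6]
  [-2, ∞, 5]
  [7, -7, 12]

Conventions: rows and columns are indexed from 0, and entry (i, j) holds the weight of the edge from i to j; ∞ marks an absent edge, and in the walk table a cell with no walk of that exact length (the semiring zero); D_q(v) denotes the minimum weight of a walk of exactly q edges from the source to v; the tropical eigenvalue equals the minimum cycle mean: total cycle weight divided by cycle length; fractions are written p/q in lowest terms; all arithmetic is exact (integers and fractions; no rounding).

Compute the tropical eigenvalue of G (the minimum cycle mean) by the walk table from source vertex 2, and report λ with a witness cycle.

q=0: [∞, ∞, 0]
q=1: [7, -7, 12]
q=2: [-9, 5, -2]
q=3: [-9, -9, -15]
Optimal cycle mean attained by: cycle 0->2->1->0, total (-6) + (-7) + (-2), length 3.
Answer: λ = -5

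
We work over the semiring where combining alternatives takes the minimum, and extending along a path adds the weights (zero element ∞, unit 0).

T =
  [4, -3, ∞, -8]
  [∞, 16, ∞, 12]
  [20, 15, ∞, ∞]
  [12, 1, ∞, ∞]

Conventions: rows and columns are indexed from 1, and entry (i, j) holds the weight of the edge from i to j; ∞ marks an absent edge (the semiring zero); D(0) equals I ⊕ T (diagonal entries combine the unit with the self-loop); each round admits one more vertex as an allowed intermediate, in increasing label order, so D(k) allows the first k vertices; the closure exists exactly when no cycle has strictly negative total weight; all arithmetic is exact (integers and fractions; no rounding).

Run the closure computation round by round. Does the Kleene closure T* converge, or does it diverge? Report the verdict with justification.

D(0):
  [0, -3, ∞, -8]
  [∞, 0, ∞, 12]
  [20, 15, 0, ∞]
  [12, 1, ∞, 0]
D(1):
  [0, -3, ∞, -8]
  [∞, 0, ∞, 12]
  [20, 15, 0, 12]
  [12, 1, ∞, 0]
D(2):
  [0, -3, ∞, -8]
  [∞, 0, ∞, 12]
  [20, 15, 0, 12]
  [12, 1, ∞, 0]
D(3):
  [0, -3, ∞, -8]
  [∞, 0, ∞, 12]
  [20, 15, 0, 12]
  [12, 1, ∞, 0]
D(4):
  [0, -7, ∞, -8]
  [24, 0, ∞, 12]
  [20, 13, 0, 12]
  [12, 1, ∞, 0]
Key observation: every diagonal entry stays at the unit through all rounds, so no improving cycle exists.
Answer: CONVERGES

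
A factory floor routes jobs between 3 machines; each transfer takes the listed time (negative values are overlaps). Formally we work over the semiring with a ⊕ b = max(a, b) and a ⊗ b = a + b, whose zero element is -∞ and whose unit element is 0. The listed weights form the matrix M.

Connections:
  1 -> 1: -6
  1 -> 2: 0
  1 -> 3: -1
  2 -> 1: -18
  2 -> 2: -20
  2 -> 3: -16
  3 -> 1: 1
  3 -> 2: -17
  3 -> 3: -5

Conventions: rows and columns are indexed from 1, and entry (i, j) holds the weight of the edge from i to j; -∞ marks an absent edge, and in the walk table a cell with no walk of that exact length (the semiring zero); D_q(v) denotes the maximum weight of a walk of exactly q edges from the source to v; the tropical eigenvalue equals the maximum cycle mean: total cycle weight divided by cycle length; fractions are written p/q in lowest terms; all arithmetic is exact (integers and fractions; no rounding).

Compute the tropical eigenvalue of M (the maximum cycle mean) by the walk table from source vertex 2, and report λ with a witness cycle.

q=0: [-∞, 0, -∞]
q=1: [-18, -20, -16]
q=2: [-15, -18, -19]
q=3: [-18, -15, -16]
Optimal cycle mean attained by: cycle 1->3->1, total (-1) + 1, length 2.
Answer: λ = 0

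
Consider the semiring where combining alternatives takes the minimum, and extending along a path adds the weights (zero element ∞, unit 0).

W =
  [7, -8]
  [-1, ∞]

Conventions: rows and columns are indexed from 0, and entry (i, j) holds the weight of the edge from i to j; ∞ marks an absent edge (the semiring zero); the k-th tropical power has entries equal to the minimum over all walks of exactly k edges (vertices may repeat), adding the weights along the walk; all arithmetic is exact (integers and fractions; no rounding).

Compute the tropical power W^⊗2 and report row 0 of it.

W^⊗2:
  [-9, -1]
  [6, -9]
Answer: row 0 of W^⊗2 = [-9, -1]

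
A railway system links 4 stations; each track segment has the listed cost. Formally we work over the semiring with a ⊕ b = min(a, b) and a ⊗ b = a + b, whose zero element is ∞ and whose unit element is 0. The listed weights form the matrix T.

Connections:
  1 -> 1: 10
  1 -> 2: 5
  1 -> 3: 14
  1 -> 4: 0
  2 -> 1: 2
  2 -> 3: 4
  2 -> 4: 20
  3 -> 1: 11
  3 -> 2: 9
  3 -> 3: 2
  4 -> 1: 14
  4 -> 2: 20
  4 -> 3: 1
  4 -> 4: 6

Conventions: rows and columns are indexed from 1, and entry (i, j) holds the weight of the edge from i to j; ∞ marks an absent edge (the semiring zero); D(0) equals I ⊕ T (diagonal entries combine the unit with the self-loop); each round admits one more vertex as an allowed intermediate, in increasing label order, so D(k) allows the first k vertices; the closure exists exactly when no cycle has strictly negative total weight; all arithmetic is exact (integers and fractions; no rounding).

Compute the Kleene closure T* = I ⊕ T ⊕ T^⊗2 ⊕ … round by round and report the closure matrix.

D(0):
  [0, 5, 14, 0]
  [2, 0, 4, 20]
  [11, 9, 0, ∞]
  [14, 20, 1, 0]
D(1):
  [0, 5, 14, 0]
  [2, 0, 4, 2]
  [11, 9, 0, 11]
  [14, 19, 1, 0]
D(2):
  [0, 5, 9, 0]
  [2, 0, 4, 2]
  [11, 9, 0, 11]
  [14, 19, 1, 0]
D(3):
  [0, 5, 9, 0]
  [2, 0, 4, 2]
  [11, 9, 0, 11]
  [12, 10, 1, 0]
D(4):
  [0, 5, 1, 0]
  [2, 0, 3, 2]
  [11, 9, 0, 11]
  [12, 10, 1, 0]
Answer: T* = [[0, 5, 1, 0], [2, 0, 3, 2], [11, 9, 0, 11], [12, 10, 1, 0]]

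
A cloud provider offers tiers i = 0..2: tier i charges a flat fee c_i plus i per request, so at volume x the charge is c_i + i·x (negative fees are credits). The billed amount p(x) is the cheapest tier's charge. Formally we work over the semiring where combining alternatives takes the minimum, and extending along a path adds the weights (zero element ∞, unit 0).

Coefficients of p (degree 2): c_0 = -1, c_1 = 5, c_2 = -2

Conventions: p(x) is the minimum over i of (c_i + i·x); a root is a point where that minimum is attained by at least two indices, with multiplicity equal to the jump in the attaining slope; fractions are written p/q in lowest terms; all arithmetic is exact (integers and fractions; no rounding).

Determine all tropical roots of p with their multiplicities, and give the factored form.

hull edge (i=0, c=-1) to (i=2, c=-2): slope -1/2, span 2
Factored form: p(x) = -2 ⊗ (x ⊕ 1/2) ⊗ (x ⊕ 1/2)
Answer: roots = 1/2 (mult 2)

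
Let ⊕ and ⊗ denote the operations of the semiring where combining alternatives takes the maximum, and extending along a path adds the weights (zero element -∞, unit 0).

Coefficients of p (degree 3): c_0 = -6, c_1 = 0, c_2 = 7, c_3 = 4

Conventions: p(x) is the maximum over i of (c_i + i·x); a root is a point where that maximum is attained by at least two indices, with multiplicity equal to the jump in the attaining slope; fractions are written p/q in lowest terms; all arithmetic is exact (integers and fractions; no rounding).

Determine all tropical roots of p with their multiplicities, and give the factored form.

hull edge (i=0, c=-6) to (i=2, c=7): slope 13/2, span 2
hull edge (i=2, c=7) to (i=3, c=4): slope -3, span 1
Factored form: p(x) = 4 ⊗ (x ⊕ (-13/2)) ⊗ (x ⊕ (-13/2)) ⊗ (x ⊕ 3)
Answer: roots = -13/2 (mult 2), 3 (mult 1)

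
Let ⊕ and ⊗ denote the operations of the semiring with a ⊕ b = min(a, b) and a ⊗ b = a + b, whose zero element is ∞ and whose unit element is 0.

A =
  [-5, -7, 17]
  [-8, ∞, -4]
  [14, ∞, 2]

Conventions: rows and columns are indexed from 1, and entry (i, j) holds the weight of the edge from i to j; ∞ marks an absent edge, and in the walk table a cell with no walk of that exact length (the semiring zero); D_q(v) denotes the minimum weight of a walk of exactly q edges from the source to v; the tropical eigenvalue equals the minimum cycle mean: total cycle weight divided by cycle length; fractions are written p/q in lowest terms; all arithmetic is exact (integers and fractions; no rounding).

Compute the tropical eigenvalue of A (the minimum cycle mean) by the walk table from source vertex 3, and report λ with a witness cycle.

q=0: [∞, ∞, 0]
q=1: [14, ∞, 2]
q=2: [9, 7, 4]
q=3: [-1, 2, 3]
Optimal cycle mean attained by: cycle 1->2->1, total (-7) + (-8), length 2.
Answer: λ = -15/2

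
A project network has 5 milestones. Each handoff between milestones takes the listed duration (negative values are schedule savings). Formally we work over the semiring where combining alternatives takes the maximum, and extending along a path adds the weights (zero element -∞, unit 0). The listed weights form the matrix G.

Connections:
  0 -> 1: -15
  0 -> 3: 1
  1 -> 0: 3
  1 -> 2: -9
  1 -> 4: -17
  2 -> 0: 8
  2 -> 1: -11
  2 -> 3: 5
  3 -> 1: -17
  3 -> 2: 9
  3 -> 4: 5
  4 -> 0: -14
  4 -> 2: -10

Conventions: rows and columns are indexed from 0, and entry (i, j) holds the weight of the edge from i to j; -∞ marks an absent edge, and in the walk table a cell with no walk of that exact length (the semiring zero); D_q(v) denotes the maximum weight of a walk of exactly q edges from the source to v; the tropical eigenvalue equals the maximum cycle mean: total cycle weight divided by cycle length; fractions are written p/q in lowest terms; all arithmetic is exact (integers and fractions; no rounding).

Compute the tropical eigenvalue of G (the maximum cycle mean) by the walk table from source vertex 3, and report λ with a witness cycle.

q=0: [-∞, -∞, -∞, 0, -∞]
q=1: [-∞, -17, 9, -∞, 5]
q=2: [17, -2, -5, 14, -34]
q=3: [3, 2, 23, 18, 19]
q=4: [31, 12, 27, 28, 23]
q=5: [35, 16, 37, 32, 33]
Optimal cycle mean attained by: cycle 2->3->2, total 5 + 9, length 2.
Answer: λ = 7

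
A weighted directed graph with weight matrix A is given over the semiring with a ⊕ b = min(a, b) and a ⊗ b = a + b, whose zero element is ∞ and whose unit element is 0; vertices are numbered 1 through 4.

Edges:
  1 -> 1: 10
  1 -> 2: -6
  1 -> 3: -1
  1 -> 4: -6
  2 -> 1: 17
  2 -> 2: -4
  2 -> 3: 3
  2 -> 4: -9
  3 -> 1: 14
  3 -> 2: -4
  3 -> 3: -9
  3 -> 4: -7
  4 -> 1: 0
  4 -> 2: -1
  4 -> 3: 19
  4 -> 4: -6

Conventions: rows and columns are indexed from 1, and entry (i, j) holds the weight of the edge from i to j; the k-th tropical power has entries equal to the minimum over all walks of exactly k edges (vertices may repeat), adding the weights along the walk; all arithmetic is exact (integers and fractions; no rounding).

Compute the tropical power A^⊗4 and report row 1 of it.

A^⊗2:
  [-6, -10, -10, -15]
  [-9, -10, -6, -15]
  [-7, -13, -18, -16]
  [-6, -7, -1, -12]
A^⊗3:
  [-15, -16, -19, -21]
  [-15, -16, -15, -21]
  [-16, -22, -27, -25]
  [-12, -13, -10, -18]
A^⊗4:
  [-21, -23, -28, -27]
  [-21, -22, -24, -27]
  [-25, -31, -36, -34]
  [-18, -19, -19, -24]
Answer: row 1 of A^⊗4 = [-21, -23, -28, -27]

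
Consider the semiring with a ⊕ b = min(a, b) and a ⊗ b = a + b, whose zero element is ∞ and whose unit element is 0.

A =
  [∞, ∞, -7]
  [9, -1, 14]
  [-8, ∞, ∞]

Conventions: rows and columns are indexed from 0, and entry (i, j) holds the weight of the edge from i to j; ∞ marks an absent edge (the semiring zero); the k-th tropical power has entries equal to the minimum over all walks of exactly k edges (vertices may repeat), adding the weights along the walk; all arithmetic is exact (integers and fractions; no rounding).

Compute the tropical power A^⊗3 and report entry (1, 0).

A^⊗2:
  [-15, ∞, ∞]
  [6, -2, 2]
  [∞, ∞, -15]
A^⊗3:
  [∞, ∞, -22]
  [-6, -3, -1]
  [-23, ∞, ∞]
Key observation: the optimum is the walk 1->0->2->0, with weight 9 + (-7) + (-8) = -6.
Optimal value attained by: walk 1->0->2->0.
Answer: (A^⊗3)[1][0] = -6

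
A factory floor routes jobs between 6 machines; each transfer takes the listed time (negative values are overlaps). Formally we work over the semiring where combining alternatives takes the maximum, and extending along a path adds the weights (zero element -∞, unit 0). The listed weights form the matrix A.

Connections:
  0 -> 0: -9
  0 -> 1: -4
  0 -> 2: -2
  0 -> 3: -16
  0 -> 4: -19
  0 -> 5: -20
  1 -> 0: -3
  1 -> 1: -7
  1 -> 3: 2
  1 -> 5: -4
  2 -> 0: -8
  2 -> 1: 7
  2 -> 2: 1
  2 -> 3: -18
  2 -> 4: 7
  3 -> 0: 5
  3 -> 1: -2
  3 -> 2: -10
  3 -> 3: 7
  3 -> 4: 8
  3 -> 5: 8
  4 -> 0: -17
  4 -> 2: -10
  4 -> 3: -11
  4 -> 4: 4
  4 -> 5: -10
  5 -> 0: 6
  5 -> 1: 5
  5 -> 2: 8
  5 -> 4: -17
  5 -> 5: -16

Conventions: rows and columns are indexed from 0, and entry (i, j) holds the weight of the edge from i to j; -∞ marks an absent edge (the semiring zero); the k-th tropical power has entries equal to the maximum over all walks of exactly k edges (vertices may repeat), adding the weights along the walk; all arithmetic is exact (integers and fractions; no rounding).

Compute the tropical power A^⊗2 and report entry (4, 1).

A^⊗2:
  [-7, 5, -1, -2, 5, -8]
  [7, 1, 4, 9, 10, 10]
  [4, 8, 2, 9, 11, 3]
  [14, 13, 16, 14, 15, 15]
  [-4, -3, -2, -4, 8, -3]
  [2, 15, 9, 7, 15, 1]
Key observation: the optimum is the walk 4->2->1, with weight (-10) + 7 = -3.
Optimal value attained by: walk 4->2->1.
Answer: (A^⊗2)[4][1] = -3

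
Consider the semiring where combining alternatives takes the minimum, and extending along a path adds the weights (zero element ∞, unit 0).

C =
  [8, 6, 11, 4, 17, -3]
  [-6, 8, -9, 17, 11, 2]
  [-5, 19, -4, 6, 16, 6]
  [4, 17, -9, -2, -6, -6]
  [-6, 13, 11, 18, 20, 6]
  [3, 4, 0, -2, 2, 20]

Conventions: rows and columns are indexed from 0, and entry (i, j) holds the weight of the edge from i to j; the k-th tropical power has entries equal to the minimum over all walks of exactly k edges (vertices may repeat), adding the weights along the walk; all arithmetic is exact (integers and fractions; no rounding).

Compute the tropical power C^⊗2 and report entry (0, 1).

C^⊗2:
  [0, 1, -5, -5, -2, -2]
  [-14, 0, -13, -3, 4, -9]
  [-9, 1, -8, -1, 0, -8]
  [-14, -2, -13, -8, -8, -8]
  [2, 0, 4, -2, 8, -9]
  [-5, 9, -11, -4, -8, -8]
Key observation: the optimum is the walk 0->5->1, with weight (-3) + 4 = 1.
Optimal value attained by: walk 0->5->1.
Answer: (C^⊗2)[0][1] = 1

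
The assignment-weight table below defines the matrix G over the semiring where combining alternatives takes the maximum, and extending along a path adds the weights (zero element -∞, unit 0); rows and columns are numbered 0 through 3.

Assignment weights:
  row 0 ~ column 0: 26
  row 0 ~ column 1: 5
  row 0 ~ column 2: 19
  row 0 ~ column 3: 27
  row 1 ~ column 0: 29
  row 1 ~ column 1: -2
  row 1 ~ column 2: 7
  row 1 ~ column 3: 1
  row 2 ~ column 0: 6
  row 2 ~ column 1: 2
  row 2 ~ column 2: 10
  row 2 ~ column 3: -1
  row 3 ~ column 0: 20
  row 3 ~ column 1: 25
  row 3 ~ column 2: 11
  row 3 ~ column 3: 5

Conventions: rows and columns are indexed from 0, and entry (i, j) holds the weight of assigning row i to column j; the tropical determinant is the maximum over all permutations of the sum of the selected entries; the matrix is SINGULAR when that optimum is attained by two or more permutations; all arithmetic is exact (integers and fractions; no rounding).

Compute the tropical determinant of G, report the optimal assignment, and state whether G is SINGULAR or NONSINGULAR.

σ = (0, 1, 2, 3): 26 + (-2) + 10 + 5 = 39
σ = (0, 1, 3, 2): 26 + (-2) + (-1) + 11 = 34
σ = (0, 2, 1, 3): 26 + 7 + 2 + 5 = 40
σ = (0, 2, 3, 1): 26 + 7 + (-1) + 25 = 57
σ = (0, 3, 1, 2): 26 + 1 + 2 + 11 = 40
σ = (0, 3, 2, 1): 26 + 1 + 10 + 25 = 62
σ = (1, 0, 2, 3): 5 + 29 + 10 + 5 = 49
σ = (1, 0, 3, 2): 5 + 29 + (-1) + 11 = 44
σ = (1, 2, 0, 3): 5 + 7 + 6 + 5 = 23
σ = (1, 2, 3, 0): 5 + 7 + (-1) + 20 = 31
σ = (1, 3, 0, 2): 5 + 1 + 6 + 11 = 23
σ = (1, 3, 2, 0): 5 + 1 + 10 + 20 = 36
σ = (2, 0, 1, 3): 19 + 29 + 2 + 5 = 55
σ = (2, 0, 3, 1): 19 + 29 + (-1) + 25 = 72
σ = (2, 1, 0, 3): 19 + (-2) + 6 + 5 = 28
σ = (2, 1, 3, 0): 19 + (-2) + (-1) + 20 = 36
σ = (2, 3, 0, 1): 19 + 1 + 6 + 25 = 51
σ = (2, 3, 1, 0): 19 + 1 + 2 + 20 = 42
σ = (3, 0, 1, 2): 27 + 29 + 2 + 11 = 69
σ = (3, 0, 2, 1): 27 + 29 + 10 + 25 = 91
σ = (3, 1, 0, 2): 27 + (-2) + 6 + 11 = 42
σ = (3, 1, 2, 0): 27 + (-2) + 10 + 20 = 55
σ = (3, 2, 0, 1): 27 + 7 + 6 + 25 = 65
σ = (3, 2, 1, 0): 27 + 7 + 2 + 20 = 56
Optimal value attained by: σ = (3, 0, 2, 1).
Answer: det⊕(G) = 91; verdict: NONSINGULAR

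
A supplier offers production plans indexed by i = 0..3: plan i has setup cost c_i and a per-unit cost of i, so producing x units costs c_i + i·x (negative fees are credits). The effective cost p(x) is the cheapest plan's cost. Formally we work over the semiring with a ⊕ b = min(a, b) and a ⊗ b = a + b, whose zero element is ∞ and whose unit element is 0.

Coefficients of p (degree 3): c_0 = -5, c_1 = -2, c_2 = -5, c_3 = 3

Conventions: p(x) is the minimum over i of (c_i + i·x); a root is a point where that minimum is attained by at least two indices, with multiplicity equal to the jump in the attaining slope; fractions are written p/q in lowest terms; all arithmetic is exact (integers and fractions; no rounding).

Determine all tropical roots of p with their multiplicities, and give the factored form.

hull edge (i=0, c=-5) to (i=2, c=-5): slope 0, span 2
hull edge (i=2, c=-5) to (i=3, c=3): slope 8, span 1
Factored form: p(x) = 3 ⊗ (x ⊕ (-8)) ⊗ (x ⊕ 0) ⊗ (x ⊕ 0)
Answer: roots = -8 (mult 1), 0 (mult 2)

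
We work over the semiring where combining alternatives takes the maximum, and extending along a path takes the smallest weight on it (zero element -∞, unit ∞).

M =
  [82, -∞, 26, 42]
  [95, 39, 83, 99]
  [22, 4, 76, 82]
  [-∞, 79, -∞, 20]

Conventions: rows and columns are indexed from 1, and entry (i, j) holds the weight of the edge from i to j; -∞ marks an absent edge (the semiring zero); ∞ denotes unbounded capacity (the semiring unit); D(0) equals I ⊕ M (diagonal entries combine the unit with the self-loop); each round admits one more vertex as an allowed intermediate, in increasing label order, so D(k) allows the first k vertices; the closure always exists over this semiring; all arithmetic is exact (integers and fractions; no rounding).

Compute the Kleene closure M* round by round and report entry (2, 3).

D(0):
  [∞, -∞, 26, 42]
  [95, ∞, 83, 99]
  [22, 4, ∞, 82]
  [-∞, 79, -∞, ∞]
D(1):
  [∞, -∞, 26, 42]
  [95, ∞, 83, 99]
  [22, 4, ∞, 82]
  [-∞, 79, -∞, ∞]
D(2):
  [∞, -∞, 26, 42]
  [95, ∞, 83, 99]
  [22, 4, ∞, 82]
  [79, 79, 79, ∞]
D(3):
  [∞, 4, 26, 42]
  [95, ∞, 83, 99]
  [22, 4, ∞, 82]
  [79, 79, 79, ∞]
D(4):
  [∞, 42, 42, 42]
  [95, ∞, 83, 99]
  [79, 79, ∞, 82]
  [79, 79, 79, ∞]
Answer: M*[2][3] = 83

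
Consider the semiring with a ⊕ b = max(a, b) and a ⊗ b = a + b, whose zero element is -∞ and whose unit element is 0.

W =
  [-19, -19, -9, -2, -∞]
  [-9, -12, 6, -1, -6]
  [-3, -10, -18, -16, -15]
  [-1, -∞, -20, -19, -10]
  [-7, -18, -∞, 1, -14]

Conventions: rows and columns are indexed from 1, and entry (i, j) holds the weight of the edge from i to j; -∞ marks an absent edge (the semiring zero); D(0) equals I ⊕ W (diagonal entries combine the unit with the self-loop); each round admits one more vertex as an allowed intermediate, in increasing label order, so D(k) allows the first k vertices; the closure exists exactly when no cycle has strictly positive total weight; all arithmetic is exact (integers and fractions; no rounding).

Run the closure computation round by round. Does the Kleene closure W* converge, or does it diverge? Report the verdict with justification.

D(0):
  [0, -19, -9, -2, -∞]
  [-9, 0, 6, -1, -6]
  [-3, -10, 0, -16, -15]
  [-1, -∞, -20, 0, -10]
  [-7, -18, -∞, 1, 0]
D(1):
  [0, -19, -9, -2, -∞]
  [-9, 0, 6, -1, -6]
  [-3, -10, 0, -5, -15]
  [-1, -20, -10, 0, -10]
  [-7, -18, -16, 1, 0]
D(2):
  [0, -19, -9, -2, -25]
  [-9, 0, 6, -1, -6]
  [-3, -10, 0, -5, -15]
  [-1, -20, -10, 0, -10]
  [-7, -18, -12, 1, 0]
D(3):
  [0, -19, -9, -2, -24]
  [3, 0, 6, 1, -6]
  [-3, -10, 0, -5, -15]
  [-1, -20, -10, 0, -10]
  [-7, -18, -12, 1, 0]
D(4):
  [0, -19, -9, -2, -12]
  [3, 0, 6, 1, -6]
  [-3, -10, 0, -5, -15]
  [-1, -20, -10, 0, -10]
  [0, -18, -9, 1, 0]
D(5):
  [0, -19, -9, -2, -12]
  [3, 0, 6, 1, -6]
  [-3, -10, 0, -5, -15]
  [-1, -20, -10, 0, -10]
  [0, -18, -9, 1, 0]
Key observation: every diagonal entry stays at the unit through all rounds, so no improving cycle exists.
Answer: CONVERGES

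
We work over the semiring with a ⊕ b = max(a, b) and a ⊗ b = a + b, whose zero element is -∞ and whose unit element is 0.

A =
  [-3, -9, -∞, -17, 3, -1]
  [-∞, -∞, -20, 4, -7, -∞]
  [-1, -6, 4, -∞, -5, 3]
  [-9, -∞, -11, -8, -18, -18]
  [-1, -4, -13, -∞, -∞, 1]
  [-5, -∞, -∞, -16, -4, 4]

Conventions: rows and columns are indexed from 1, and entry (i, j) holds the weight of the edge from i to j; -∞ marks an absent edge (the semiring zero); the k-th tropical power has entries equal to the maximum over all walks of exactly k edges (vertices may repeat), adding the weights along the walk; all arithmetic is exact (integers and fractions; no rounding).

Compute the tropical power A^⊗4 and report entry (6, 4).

A^⊗2:
  [2, -1, -10, -5, 0, 4]
  [-5, -11, -7, -4, -14, -6]
  [3, -2, 8, -2, 2, 7]
  [-12, -17, -7, -16, -6, -8]
  [-4, -10, -9, 0, 2, 5]
  [-1, -8, -17, -12, 0, 8]
A^⊗3:
  [-1, -4, -6, 3, 5, 8]
  [-8, -13, -3, -7, -2, -2]
  [7, 2, 12, 2, 6, 11]
  [-7, -10, -3, -13, -9, -4]
  [1, -2, -5, -6, 1, 9]
  [3, -4, -13, -4, 4, 12]
A^⊗4:
  [4, 1, -2, 0, 4, 12]
  [-3, -6, 1, -9, -5, 2]
  [11, 6, 16, 6, 10, 15]
  [-4, -9, 1, -6, -4, 0]
  [4, -3, -1, 2, 5, 13]
  [7, 0, -9, 0, 8, 16]
Key observation: the optimum is the walk 6->6->5->2->4, with weight 4 + (-4) + (-4) + 4 = 0.
Optimal value attained by: walk 6->6->5->2->4.
Answer: (A^⊗4)[6][4] = 0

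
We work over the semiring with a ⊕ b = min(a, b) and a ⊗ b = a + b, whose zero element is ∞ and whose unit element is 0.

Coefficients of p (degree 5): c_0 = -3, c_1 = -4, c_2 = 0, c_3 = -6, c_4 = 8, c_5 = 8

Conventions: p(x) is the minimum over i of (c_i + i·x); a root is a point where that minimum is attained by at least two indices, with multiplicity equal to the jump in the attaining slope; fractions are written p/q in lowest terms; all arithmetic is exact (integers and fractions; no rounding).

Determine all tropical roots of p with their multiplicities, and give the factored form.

hull edge (i=0, c=-3) to (i=3, c=-6): slope -1, span 3
hull edge (i=3, c=-6) to (i=5, c=8): slope 7, span 2
Factored form: p(x) = 8 ⊗ (x ⊕ (-7)) ⊗ (x ⊕ (-7)) ⊗ (x ⊕ 1) ⊗ (x ⊕ 1) ⊗ (x ⊕ 1)
Answer: roots = -7 (mult 2), 1 (mult 3)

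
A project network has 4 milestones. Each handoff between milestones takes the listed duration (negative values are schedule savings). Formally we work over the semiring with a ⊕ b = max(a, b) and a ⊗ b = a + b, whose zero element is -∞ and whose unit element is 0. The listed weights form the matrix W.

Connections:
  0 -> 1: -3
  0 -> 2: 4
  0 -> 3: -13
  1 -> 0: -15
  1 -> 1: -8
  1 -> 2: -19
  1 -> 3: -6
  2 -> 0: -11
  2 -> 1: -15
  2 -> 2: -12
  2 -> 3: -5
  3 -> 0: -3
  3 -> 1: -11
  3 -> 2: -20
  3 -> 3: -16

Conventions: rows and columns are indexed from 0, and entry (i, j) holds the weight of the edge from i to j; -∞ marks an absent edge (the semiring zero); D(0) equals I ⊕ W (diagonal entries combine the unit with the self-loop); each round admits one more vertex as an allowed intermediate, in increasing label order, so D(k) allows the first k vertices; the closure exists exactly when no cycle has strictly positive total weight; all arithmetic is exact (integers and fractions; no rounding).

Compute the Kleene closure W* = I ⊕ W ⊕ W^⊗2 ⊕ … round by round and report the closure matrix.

D(0):
  [0, -3, 4, -13]
  [-15, 0, -19, -6]
  [-11, -15, 0, -5]
  [-3, -11, -20, 0]
D(1):
  [0, -3, 4, -13]
  [-15, 0, -11, -6]
  [-11, -14, 0, -5]
  [-3, -6, 1, 0]
D(2):
  [0, -3, 4, -9]
  [-15, 0, -11, -6]
  [-11, -14, 0, -5]
  [-3, -6, 1, 0]
D(3):
  [0, -3, 4, -1]
  [-15, 0, -11, -6]
  [-11, -14, 0, -5]
  [-3, -6, 1, 0]
D(4):
  [0, -3, 4, -1]
  [-9, 0, -5, -6]
  [-8, -11, 0, -5]
  [-3, -6, 1, 0]
Answer: W* = [[0, -3, 4, -1], [-9, 0, -5, -6], [-8, -11, 0, -5], [-3, -6, 1, 0]]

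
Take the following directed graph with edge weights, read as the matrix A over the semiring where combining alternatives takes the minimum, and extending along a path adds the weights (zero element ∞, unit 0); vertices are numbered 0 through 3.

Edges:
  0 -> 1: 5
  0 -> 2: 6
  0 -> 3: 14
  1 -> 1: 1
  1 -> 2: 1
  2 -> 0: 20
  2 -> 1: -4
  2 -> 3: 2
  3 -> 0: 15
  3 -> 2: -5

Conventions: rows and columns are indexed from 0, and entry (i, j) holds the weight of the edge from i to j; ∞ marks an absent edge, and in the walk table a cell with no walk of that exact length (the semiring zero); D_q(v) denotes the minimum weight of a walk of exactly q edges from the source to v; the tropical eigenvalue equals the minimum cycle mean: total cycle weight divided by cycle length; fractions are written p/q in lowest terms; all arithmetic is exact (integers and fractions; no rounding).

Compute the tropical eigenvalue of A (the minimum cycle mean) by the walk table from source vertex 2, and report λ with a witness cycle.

q=0: [∞, ∞, 0, ∞]
q=1: [20, -4, ∞, 2]
q=2: [17, -3, -3, 34]
q=3: [17, -7, -2, -1]
q=4: [14, -6, -6, 0]
Optimal cycle mean attained by: cycle 1->2->1, total 1 + (-4), length 2.
Answer: λ = -3/2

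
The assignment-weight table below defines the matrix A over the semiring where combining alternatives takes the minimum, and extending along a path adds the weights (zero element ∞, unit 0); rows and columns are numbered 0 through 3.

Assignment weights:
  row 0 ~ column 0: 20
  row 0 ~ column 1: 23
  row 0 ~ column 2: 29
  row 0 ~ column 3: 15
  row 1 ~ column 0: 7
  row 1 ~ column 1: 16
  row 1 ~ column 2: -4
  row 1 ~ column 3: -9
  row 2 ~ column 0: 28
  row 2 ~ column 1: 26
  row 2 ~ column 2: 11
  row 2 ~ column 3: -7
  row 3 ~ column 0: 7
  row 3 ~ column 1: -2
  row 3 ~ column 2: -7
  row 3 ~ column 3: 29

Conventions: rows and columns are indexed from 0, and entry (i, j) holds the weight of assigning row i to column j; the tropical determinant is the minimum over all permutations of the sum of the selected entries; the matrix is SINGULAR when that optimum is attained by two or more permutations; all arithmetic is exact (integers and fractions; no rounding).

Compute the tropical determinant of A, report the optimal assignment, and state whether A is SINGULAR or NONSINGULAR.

σ = (0, 1, 2, 3): 20 + 16 + 11 + 29 = 76
σ = (0, 1, 3, 2): 20 + 16 + (-7) + (-7) = 22
σ = (0, 2, 1, 3): 20 + (-4) + 26 + 29 = 71
σ = (0, 2, 3, 1): 20 + (-4) + (-7) + (-2) = 7
σ = (0, 3, 1, 2): 20 + (-9) + 26 + (-7) = 30
σ = (0, 3, 2, 1): 20 + (-9) + 11 + (-2) = 20
σ = (1, 0, 2, 3): 23 + 7 + 11 + 29 = 70
σ = (1, 0, 3, 2): 23 + 7 + (-7) + (-7) = 16
σ = (1, 2, 0, 3): 23 + (-4) + 28 + 29 = 76
σ = (1, 2, 3, 0): 23 + (-4) + (-7) + 7 = 19
σ = (1, 3, 0, 2): 23 + (-9) + 28 + (-7) = 35
σ = (1, 3, 2, 0): 23 + (-9) + 11 + 7 = 32
σ = (2, 0, 1, 3): 29 + 7 + 26 + 29 = 91
σ = (2, 0, 3, 1): 29 + 7 + (-7) + (-2) = 27
σ = (2, 1, 0, 3): 29 + 16 + 28 + 29 = 102
σ = (2, 1, 3, 0): 29 + 16 + (-7) + 7 = 45
σ = (2, 3, 0, 1): 29 + (-9) + 28 + (-2) = 46
σ = (2, 3, 1, 0): 29 + (-9) + 26 + 7 = 53
σ = (3, 0, 1, 2): 15 + 7 + 26 + (-7) = 41
σ = (3, 0, 2, 1): 15 + 7 + 11 + (-2) = 31
σ = (3, 1, 0, 2): 15 + 16 + 28 + (-7) = 52
σ = (3, 1, 2, 0): 15 + 16 + 11 + 7 = 49
σ = (3, 2, 0, 1): 15 + (-4) + 28 + (-2) = 37
σ = (3, 2, 1, 0): 15 + (-4) + 26 + 7 = 44
Optimal value attained by: σ = (0, 2, 3, 1).
Answer: det⊕(A) = 7; verdict: NONSINGULAR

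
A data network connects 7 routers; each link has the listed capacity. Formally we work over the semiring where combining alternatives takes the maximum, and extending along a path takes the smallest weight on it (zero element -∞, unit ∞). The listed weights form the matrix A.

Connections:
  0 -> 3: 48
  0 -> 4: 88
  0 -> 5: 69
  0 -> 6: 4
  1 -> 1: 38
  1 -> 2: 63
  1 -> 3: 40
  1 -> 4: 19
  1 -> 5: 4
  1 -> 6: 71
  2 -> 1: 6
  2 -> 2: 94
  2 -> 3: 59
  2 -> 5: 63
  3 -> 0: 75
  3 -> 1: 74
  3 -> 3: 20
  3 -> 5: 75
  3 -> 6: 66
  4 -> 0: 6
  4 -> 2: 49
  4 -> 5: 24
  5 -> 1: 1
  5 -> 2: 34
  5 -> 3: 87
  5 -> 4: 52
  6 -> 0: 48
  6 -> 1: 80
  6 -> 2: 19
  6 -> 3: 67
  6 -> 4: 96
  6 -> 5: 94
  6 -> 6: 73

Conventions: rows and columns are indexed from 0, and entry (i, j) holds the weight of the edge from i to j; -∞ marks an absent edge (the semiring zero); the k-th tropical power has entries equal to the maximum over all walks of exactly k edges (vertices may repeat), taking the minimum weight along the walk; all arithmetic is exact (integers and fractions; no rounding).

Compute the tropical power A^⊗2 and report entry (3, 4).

A^⊗2:
  [48, 48, 49, 69, 52, 48, 48]
  [48, 71, 63, 67, 71, 71, 71]
  [59, 59, 94, 63, 52, 63, 59]
  [48, 66, 63, 75, 75, 69, 71]
  [-∞, 6, 49, 49, 24, 49, 4]
  [75, 74, 49, 34, 1, 75, 66]
  [67, 73, 63, 87, 73, 73, 73]
Key observation: the optimum is the walk 3->0->4, with weight 75 min 88 = 75.
Optimal value attained by: walk 3->0->4.
Answer: (A^⊗2)[3][4] = 75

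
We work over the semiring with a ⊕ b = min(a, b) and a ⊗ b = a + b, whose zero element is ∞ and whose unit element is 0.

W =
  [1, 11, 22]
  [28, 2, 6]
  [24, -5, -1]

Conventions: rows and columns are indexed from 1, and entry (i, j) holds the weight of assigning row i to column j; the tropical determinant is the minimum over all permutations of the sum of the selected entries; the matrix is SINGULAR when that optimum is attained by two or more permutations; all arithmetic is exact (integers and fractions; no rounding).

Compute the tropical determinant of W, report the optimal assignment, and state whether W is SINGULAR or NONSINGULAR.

σ = (1, 2, 3): 1 + 2 + (-1) = 2
σ = (1, 3, 2): 1 + 6 + (-5) = 2
σ = (2, 1, 3): 11 + 28 + (-1) = 38
σ = (2, 3, 1): 11 + 6 + 24 = 41
σ = (3, 1, 2): 22 + 28 + (-5) = 45
σ = (3, 2, 1): 22 + 2 + 24 = 48
Optimal value attained by: σ = (1, 2, 3).
Answer: det⊕(W) = 2; verdict: SINGULAR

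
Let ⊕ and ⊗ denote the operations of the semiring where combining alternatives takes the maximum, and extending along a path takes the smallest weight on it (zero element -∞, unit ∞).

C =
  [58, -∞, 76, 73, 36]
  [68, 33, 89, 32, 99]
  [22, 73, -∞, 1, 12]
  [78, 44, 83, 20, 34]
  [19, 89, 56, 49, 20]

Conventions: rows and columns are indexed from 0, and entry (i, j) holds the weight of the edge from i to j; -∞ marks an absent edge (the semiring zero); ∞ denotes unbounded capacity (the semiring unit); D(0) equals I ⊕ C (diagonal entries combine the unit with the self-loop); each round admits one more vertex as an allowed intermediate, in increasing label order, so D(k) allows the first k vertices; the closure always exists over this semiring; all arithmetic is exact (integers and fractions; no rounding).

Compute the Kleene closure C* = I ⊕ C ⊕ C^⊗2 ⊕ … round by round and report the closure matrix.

D(0):
  [∞, -∞, 76, 73, 36]
  [68, ∞, 89, 32, 99]
  [22, 73, ∞, 1, 12]
  [78, 44, 83, ∞, 34]
  [19, 89, 56, 49, ∞]
D(1):
  [∞, -∞, 76, 73, 36]
  [68, ∞, 89, 68, 99]
  [22, 73, ∞, 22, 22]
  [78, 44, 83, ∞, 36]
  [19, 89, 56, 49, ∞]
D(2):
  [∞, -∞, 76, 73, 36]
  [68, ∞, 89, 68, 99]
  [68, 73, ∞, 68, 73]
  [78, 44, 83, ∞, 44]
  [68, 89, 89, 68, ∞]
D(3):
  [∞, 73, 76, 73, 73]
  [68, ∞, 89, 68, 99]
  [68, 73, ∞, 68, 73]
  [78, 73, 83, ∞, 73]
  [68, 89, 89, 68, ∞]
D(4):
  [∞, 73, 76, 73, 73]
  [68, ∞, 89, 68, 99]
  [68, 73, ∞, 68, 73]
  [78, 73, 83, ∞, 73]
  [68, 89, 89, 68, ∞]
D(5):
  [∞, 73, 76, 73, 73]
  [68, ∞, 89, 68, 99]
  [68, 73, ∞, 68, 73]
  [78, 73, 83, ∞, 73]
  [68, 89, 89, 68, ∞]
Answer: C* = [[∞, 73, 76, 73, 73], [68, ∞, 89, 68, 99], [68, 73, ∞, 68, 73], [78, 73, 83, ∞, 73], [68, 89, 89, 68, ∞]]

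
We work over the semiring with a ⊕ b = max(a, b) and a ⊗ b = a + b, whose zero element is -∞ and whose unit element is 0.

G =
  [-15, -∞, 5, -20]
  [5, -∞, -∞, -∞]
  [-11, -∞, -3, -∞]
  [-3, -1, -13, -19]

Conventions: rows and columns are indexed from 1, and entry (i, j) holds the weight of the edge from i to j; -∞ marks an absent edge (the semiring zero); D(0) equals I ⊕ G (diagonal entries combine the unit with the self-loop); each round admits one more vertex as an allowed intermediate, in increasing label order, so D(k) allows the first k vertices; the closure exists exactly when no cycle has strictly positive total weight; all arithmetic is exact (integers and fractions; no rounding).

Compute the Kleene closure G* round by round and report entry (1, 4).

D(0):
  [0, -∞, 5, -20]
  [5, 0, -∞, -∞]
  [-11, -∞, 0, -∞]
  [-3, -1, -13, 0]
D(1):
  [0, -∞, 5, -20]
  [5, 0, 10, -15]
  [-11, -∞, 0, -31]
  [-3, -1, 2, 0]
D(2):
  [0, -∞, 5, -20]
  [5, 0, 10, -15]
  [-11, -∞, 0, -31]
  [4, -1, 9, 0]
D(3):
  [0, -∞, 5, -20]
  [5, 0, 10, -15]
  [-11, -∞, 0, -31]
  [4, -1, 9, 0]
D(4):
  [0, -21, 5, -20]
  [5, 0, 10, -15]
  [-11, -32, 0, -31]
  [4, -1, 9, 0]
Answer: G*[1][4] = -20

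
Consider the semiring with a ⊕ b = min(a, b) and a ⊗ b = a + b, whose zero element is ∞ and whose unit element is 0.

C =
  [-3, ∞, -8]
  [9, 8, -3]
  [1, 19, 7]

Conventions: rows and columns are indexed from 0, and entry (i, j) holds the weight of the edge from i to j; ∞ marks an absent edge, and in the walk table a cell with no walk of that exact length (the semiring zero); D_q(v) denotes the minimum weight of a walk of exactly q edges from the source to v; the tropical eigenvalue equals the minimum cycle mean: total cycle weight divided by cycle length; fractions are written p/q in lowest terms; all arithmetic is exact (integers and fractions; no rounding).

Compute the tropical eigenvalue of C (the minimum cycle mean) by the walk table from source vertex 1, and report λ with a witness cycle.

q=0: [∞, 0, ∞]
q=1: [9, 8, -3]
q=2: [-2, 16, 1]
q=3: [-5, 20, -10]
Optimal cycle mean attained by: cycle 0->2->0, total (-8) + 1, length 2.
Answer: λ = -7/2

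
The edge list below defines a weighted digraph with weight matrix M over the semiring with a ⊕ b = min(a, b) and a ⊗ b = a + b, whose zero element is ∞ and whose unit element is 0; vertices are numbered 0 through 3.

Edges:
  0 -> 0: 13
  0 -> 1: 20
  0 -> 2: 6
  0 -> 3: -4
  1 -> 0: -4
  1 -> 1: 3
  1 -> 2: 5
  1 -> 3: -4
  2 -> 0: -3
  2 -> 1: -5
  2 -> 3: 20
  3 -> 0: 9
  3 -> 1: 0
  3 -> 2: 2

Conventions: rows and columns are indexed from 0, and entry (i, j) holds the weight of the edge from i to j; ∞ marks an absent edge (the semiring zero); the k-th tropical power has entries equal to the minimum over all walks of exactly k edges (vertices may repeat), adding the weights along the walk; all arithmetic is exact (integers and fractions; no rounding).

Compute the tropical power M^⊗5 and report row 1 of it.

M^⊗2:
  [3, -4, -2, 9]
  [-1, -4, -2, -8]
  [-9, -2, 0, -9]
  [-4, -3, 5, -4]
M^⊗3:
  [-8, -7, 1, -8]
  [-8, -8, -6, -8]
  [-6, -9, -7, -13]
  [-7, -4, -2, -8]
M^⊗4:
  [-11, -8, -6, -12]
  [-12, -11, -6, -12]
  [-13, -13, -11, -13]
  [-8, -8, -6, -11]
M^⊗5:
  [-12, -12, -10, -15]
  [-15, -12, -10, -16]
  [-17, -16, -11, -17]
  [-12, -11, -9, -12]
Answer: row 1 of M^⊗5 = [-15, -12, -10, -16]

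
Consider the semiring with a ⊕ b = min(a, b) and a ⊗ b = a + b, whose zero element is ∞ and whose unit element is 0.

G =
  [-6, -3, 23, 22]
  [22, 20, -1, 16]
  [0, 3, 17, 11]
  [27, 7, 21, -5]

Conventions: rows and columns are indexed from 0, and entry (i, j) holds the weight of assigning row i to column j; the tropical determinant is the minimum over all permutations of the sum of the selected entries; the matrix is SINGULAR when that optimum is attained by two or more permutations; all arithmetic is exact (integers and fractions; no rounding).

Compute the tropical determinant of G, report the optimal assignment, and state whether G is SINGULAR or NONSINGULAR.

σ = (0, 1, 2, 3): (-6) + 20 + 17 + (-5) = 26
σ = (0, 1, 3, 2): (-6) + 20 + 11 + 21 = 46
σ = (0, 2, 1, 3): (-6) + (-1) + 3 + (-5) = -9
σ = (0, 2, 3, 1): (-6) + (-1) + 11 + 7 = 11
σ = (0, 3, 1, 2): (-6) + 16 + 3 + 21 = 34
σ = (0, 3, 2, 1): (-6) + 16 + 17 + 7 = 34
σ = (1, 0, 2, 3): (-3) + 22 + 17 + (-5) = 31
σ = (1, 0, 3, 2): (-3) + 22 + 11 + 21 = 51
σ = (1, 2, 0, 3): (-3) + (-1) + 0 + (-5) = -9
σ = (1, 2, 3, 0): (-3) + (-1) + 11 + 27 = 34
σ = (1, 3, 0, 2): (-3) + 16 + 0 + 21 = 34
σ = (1, 3, 2, 0): (-3) + 16 + 17 + 27 = 57
σ = (2, 0, 1, 3): 23 + 22 + 3 + (-5) = 43
σ = (2, 0, 3, 1): 23 + 22 + 11 + 7 = 63
σ = (2, 1, 0, 3): 23 + 20 + 0 + (-5) = 38
σ = (2, 1, 3, 0): 23 + 20 + 11 + 27 = 81
σ = (2, 3, 0, 1): 23 + 16 + 0 + 7 = 46
σ = (2, 3, 1, 0): 23 + 16 + 3 + 27 = 69
σ = (3, 0, 1, 2): 22 + 22 + 3 + 21 = 68
σ = (3, 0, 2, 1): 22 + 22 + 17 + 7 = 68
σ = (3, 1, 0, 2): 22 + 20 + 0 + 21 = 63
σ = (3, 1, 2, 0): 22 + 20 + 17 + 27 = 86
σ = (3, 2, 0, 1): 22 + (-1) + 0 + 7 = 28
σ = (3, 2, 1, 0): 22 + (-1) + 3 + 27 = 51
Optimal value attained by: σ = (0, 2, 1, 3).
Answer: det⊕(G) = -9; verdict: SINGULAR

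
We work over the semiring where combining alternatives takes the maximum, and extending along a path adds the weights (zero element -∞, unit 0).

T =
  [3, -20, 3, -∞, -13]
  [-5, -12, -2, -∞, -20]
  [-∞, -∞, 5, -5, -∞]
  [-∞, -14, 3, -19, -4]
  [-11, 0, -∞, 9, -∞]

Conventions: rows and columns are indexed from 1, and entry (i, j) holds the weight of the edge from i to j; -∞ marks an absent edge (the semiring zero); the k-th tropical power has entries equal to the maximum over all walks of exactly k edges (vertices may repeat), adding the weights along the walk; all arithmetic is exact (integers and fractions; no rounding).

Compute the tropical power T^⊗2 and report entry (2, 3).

T^⊗2:
  [6, -13, 8, -2, -10]
  [-2, -20, 3, -7, -18]
  [-∞, -19, 10, 0, -9]
  [-15, -4, 8, 5, -23]
  [-5, -5, 12, -10, 5]
Key observation: the optimum is the walk 2->3->3, with weight (-2) + 5 = 3.
Optimal value attained by: walk 2->3->3.
Answer: (T^⊗2)[2][3] = 3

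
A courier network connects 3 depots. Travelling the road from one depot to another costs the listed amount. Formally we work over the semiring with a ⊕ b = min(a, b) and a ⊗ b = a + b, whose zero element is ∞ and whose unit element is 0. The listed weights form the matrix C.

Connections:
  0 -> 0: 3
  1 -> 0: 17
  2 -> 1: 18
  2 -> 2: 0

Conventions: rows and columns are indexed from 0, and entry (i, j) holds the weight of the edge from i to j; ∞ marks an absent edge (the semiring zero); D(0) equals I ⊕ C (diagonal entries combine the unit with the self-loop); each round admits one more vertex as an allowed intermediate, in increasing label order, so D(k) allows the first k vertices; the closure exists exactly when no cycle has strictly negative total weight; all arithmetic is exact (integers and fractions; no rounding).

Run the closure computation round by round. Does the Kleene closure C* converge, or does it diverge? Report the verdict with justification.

D(0):
  [0, ∞, ∞]
  [17, 0, ∞]
  [∞, 18, 0]
D(1):
  [0, ∞, ∞]
  [17, 0, ∞]
  [∞, 18, 0]
D(2):
  [0, ∞, ∞]
  [17, 0, ∞]
  [35, 18, 0]
D(3):
  [0, ∞, ∞]
  [17, 0, ∞]
  [35, 18, 0]
Key observation: every diagonal entry stays at the unit through all rounds, so no improving cycle exists.
Answer: CONVERGES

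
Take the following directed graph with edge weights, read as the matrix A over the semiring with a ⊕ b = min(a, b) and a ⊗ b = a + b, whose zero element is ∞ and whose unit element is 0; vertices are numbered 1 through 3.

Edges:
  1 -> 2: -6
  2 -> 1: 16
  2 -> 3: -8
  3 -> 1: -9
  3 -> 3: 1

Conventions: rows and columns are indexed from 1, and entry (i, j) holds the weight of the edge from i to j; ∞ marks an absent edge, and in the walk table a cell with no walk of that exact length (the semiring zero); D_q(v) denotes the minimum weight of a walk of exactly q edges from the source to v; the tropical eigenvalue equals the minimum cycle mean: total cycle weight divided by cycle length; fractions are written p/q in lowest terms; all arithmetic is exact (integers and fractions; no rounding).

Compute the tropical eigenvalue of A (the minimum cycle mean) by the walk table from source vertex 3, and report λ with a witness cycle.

q=0: [∞, ∞, 0]
q=1: [-9, ∞, 1]
q=2: [-8, -15, 2]
q=3: [-7, -14, -23]
Optimal cycle mean attained by: cycle 1->2->3->1, total (-6) + (-8) + (-9), length 3.
Answer: λ = -23/3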